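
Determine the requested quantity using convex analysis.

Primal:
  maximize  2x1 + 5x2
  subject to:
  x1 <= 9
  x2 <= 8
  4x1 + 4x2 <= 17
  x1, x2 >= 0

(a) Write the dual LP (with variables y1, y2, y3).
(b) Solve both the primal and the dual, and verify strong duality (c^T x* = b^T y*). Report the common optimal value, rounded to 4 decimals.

The standard primal-dual pair for 'max c^T x s.t. A x <= b, x >= 0' is:
  Dual:  min b^T y  s.t.  A^T y >= c,  y >= 0.

So the dual LP is:
  minimize  9y1 + 8y2 + 17y3
  subject to:
    y1 + 4y3 >= 2
    y2 + 4y3 >= 5
    y1, y2, y3 >= 0

Solving the primal: x* = (0, 4.25).
  primal value c^T x* = 21.25.
Solving the dual: y* = (0, 0, 1.25).
  dual value b^T y* = 21.25.
Strong duality: c^T x* = b^T y*. Confirmed.

21.25


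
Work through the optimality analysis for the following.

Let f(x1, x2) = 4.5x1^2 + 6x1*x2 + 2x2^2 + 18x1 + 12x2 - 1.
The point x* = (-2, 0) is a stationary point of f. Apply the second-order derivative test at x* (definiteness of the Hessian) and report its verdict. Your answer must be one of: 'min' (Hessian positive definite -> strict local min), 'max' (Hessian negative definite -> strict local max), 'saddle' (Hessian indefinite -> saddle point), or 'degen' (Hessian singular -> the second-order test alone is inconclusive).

Compute the Hessian H = grad^2 f:
  H = [[9, 6], [6, 4]]
Verify stationarity: grad f(x*) = H x* + g = (0, 0).
Eigenvalues of H: 0, 13.
H has a zero eigenvalue (singular; positive semidefinite but not definite), so H is neither positive definite, negative definite, nor indefinite. The second-order test alone is inconclusive -> degen.
(Indeed, f is constant along the null direction of H through x*, so x* is not a strict local extremum.)

degen


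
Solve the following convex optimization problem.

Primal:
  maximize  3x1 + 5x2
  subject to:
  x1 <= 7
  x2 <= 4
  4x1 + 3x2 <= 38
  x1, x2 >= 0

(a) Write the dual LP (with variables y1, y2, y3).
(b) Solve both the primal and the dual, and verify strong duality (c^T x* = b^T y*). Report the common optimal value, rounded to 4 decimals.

The standard primal-dual pair for 'max c^T x s.t. A x <= b, x >= 0' is:
  Dual:  min b^T y  s.t.  A^T y >= c,  y >= 0.

So the dual LP is:
  minimize  7y1 + 4y2 + 38y3
  subject to:
    y1 + 4y3 >= 3
    y2 + 3y3 >= 5
    y1, y2, y3 >= 0

Solving the primal: x* = (6.5, 4).
  primal value c^T x* = 39.5.
Solving the dual: y* = (0, 2.75, 0.75).
  dual value b^T y* = 39.5.
Strong duality: c^T x* = b^T y*. Confirmed.

39.5


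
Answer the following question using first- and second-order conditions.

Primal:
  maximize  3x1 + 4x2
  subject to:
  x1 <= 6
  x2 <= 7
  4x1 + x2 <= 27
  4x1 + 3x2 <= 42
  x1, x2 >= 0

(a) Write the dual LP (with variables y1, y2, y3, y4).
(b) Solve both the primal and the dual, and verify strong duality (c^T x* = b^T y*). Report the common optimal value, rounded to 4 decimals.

The standard primal-dual pair for 'max c^T x s.t. A x <= b, x >= 0' is:
  Dual:  min b^T y  s.t.  A^T y >= c,  y >= 0.

So the dual LP is:
  minimize  6y1 + 7y2 + 27y3 + 42y4
  subject to:
    y1 + 4y3 + 4y4 >= 3
    y2 + y3 + 3y4 >= 4
    y1, y2, y3, y4 >= 0

Solving the primal: x* = (5, 7).
  primal value c^T x* = 43.
Solving the dual: y* = (0, 3.25, 0.75, 0).
  dual value b^T y* = 43.
Strong duality: c^T x* = b^T y*. Confirmed.

43


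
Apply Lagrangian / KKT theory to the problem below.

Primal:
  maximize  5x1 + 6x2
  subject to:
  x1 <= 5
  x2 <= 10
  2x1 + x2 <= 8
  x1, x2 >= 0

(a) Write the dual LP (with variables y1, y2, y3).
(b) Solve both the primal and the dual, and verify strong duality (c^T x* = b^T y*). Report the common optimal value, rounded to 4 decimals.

The standard primal-dual pair for 'max c^T x s.t. A x <= b, x >= 0' is:
  Dual:  min b^T y  s.t.  A^T y >= c,  y >= 0.

So the dual LP is:
  minimize  5y1 + 10y2 + 8y3
  subject to:
    y1 + 2y3 >= 5
    y2 + y3 >= 6
    y1, y2, y3 >= 0

Solving the primal: x* = (0, 8).
  primal value c^T x* = 48.
Solving the dual: y* = (0, 0, 6).
  dual value b^T y* = 48.
Strong duality: c^T x* = b^T y*. Confirmed.

48


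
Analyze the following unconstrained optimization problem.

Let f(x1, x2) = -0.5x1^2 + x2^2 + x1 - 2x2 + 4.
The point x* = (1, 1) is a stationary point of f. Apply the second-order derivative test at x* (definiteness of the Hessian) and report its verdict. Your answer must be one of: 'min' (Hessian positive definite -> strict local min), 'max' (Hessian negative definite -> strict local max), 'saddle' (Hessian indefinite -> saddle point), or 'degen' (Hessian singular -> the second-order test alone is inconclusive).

Compute the Hessian H = grad^2 f:
  H = [[-1, 0], [0, 2]]
Verify stationarity: grad f(x*) = H x* + g = (0, 0).
Eigenvalues of H: -1, 2.
Eigenvalues have mixed signs, so H is indefinite -> x* is a saddle point.

saddle


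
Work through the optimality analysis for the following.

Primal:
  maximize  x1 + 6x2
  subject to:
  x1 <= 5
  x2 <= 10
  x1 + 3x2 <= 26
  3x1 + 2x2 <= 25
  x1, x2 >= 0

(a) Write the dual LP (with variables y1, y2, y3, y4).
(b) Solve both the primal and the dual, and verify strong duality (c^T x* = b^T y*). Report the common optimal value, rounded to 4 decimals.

The standard primal-dual pair for 'max c^T x s.t. A x <= b, x >= 0' is:
  Dual:  min b^T y  s.t.  A^T y >= c,  y >= 0.

So the dual LP is:
  minimize  5y1 + 10y2 + 26y3 + 25y4
  subject to:
    y1 + y3 + 3y4 >= 1
    y2 + 3y3 + 2y4 >= 6
    y1, y2, y3, y4 >= 0

Solving the primal: x* = (0, 8.6667).
  primal value c^T x* = 52.
Solving the dual: y* = (0, 0, 2, 0).
  dual value b^T y* = 52.
Strong duality: c^T x* = b^T y*. Confirmed.

52


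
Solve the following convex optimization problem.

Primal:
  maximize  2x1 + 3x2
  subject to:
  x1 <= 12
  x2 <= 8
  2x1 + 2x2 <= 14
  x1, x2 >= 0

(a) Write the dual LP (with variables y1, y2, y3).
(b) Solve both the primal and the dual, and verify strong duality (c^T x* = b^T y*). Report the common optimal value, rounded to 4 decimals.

The standard primal-dual pair for 'max c^T x s.t. A x <= b, x >= 0' is:
  Dual:  min b^T y  s.t.  A^T y >= c,  y >= 0.

So the dual LP is:
  minimize  12y1 + 8y2 + 14y3
  subject to:
    y1 + 2y3 >= 2
    y2 + 2y3 >= 3
    y1, y2, y3 >= 0

Solving the primal: x* = (0, 7).
  primal value c^T x* = 21.
Solving the dual: y* = (0, 0, 1.5).
  dual value b^T y* = 21.
Strong duality: c^T x* = b^T y*. Confirmed.

21


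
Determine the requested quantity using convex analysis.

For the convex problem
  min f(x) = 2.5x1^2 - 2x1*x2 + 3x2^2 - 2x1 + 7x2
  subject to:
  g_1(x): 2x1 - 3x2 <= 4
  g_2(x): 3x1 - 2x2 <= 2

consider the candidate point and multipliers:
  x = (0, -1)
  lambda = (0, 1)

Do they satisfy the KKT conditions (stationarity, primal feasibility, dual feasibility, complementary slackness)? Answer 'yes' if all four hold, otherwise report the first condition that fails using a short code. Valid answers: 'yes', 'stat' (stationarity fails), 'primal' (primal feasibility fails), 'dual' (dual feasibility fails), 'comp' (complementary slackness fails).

Gradient of f: grad f(x) = Q x + c = (0, 1)
Constraint values g_i(x) = a_i^T x - b_i:
  g_1((0, -1)) = -1
  g_2((0, -1)) = 0
Stationarity residual: grad f(x) + sum_i lambda_i a_i = (3, -1)
  -> stationarity FAILS
Primal feasibility (all g_i <= 0): OK
Dual feasibility (all lambda_i >= 0): OK
Complementary slackness (lambda_i * g_i(x) = 0 for all i): OK

Verdict: the first failing condition is stationarity -> stat.

stat


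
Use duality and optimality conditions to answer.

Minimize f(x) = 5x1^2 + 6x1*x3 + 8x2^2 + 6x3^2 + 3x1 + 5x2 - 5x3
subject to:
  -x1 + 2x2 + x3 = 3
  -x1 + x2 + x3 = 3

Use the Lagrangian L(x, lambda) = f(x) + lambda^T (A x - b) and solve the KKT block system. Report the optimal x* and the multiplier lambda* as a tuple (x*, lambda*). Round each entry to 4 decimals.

Form the Lagrangian:
  L(x, lambda) = (1/2) x^T Q x + c^T x + lambda^T (A x - b)
Stationarity (grad_x L = 0): Q x + c + A^T lambda = 0.
Primal feasibility: A x = b.

This gives the KKT block system:
  [ Q   A^T ] [ x     ]   [-c ]
  [ A    0  ] [ lambda ] = [ b ]

Solving the linear system:
  x*      = (-1.5294, 0, 1.4706)
  lambda* = (-1.5294, -1.9412)
  f(x*)   = -0.7647

x* = (-1.5294, 0, 1.4706), lambda* = (-1.5294, -1.9412)


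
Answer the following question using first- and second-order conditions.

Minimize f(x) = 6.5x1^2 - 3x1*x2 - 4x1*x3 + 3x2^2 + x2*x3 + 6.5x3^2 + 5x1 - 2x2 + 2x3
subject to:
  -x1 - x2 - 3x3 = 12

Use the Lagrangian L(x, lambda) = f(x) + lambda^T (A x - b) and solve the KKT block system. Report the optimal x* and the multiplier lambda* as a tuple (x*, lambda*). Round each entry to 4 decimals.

Form the Lagrangian:
  L(x, lambda) = (1/2) x^T Q x + c^T x + lambda^T (A x - b)
Stationarity (grad_x L = 0): Q x + c + A^T lambda = 0.
Primal feasibility: A x = b.

This gives the KKT block system:
  [ Q   A^T ] [ x     ]   [-c ]
  [ A    0  ] [ lambda ] = [ b ]

Solving the linear system:
  x*      = (-2.2584, -1.7589, -2.6609)
  lambda* = (-8.439)
  f(x*)   = 44.086

x* = (-2.2584, -1.7589, -2.6609), lambda* = (-8.439)


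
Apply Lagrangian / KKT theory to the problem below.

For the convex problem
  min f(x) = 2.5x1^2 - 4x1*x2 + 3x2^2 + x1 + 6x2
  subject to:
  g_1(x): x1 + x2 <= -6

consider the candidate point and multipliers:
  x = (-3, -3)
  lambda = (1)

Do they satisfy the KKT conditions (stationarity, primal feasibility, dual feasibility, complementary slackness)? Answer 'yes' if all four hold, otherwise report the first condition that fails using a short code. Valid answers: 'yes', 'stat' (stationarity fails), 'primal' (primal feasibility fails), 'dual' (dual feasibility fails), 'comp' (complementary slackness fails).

Gradient of f: grad f(x) = Q x + c = (-2, 0)
Constraint values g_i(x) = a_i^T x - b_i:
  g_1((-3, -3)) = 0
Stationarity residual: grad f(x) + sum_i lambda_i a_i = (-1, 1)
  -> stationarity FAILS
Primal feasibility (all g_i <= 0): OK
Dual feasibility (all lambda_i >= 0): OK
Complementary slackness (lambda_i * g_i(x) = 0 for all i): OK

Verdict: the first failing condition is stationarity -> stat.

stat


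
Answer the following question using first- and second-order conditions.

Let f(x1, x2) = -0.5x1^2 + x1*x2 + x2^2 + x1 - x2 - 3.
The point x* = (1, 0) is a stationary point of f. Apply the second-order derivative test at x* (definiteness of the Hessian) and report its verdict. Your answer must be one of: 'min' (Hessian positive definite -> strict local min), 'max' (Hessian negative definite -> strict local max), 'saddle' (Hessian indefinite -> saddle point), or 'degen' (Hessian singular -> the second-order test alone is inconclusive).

Compute the Hessian H = grad^2 f:
  H = [[-1, 1], [1, 2]]
Verify stationarity: grad f(x*) = H x* + g = (0, 0).
Eigenvalues of H: -1.3028, 2.3028.
Eigenvalues have mixed signs, so H is indefinite -> x* is a saddle point.

saddle


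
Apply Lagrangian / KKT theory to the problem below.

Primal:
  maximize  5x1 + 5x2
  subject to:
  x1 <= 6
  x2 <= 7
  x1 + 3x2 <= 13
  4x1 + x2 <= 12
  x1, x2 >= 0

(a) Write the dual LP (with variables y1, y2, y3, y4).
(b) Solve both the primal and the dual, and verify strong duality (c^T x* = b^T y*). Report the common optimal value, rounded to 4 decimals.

The standard primal-dual pair for 'max c^T x s.t. A x <= b, x >= 0' is:
  Dual:  min b^T y  s.t.  A^T y >= c,  y >= 0.

So the dual LP is:
  minimize  6y1 + 7y2 + 13y3 + 12y4
  subject to:
    y1 + y3 + 4y4 >= 5
    y2 + 3y3 + y4 >= 5
    y1, y2, y3, y4 >= 0

Solving the primal: x* = (2.0909, 3.6364).
  primal value c^T x* = 28.6364.
Solving the dual: y* = (0, 0, 1.3636, 0.9091).
  dual value b^T y* = 28.6364.
Strong duality: c^T x* = b^T y*. Confirmed.

28.6364


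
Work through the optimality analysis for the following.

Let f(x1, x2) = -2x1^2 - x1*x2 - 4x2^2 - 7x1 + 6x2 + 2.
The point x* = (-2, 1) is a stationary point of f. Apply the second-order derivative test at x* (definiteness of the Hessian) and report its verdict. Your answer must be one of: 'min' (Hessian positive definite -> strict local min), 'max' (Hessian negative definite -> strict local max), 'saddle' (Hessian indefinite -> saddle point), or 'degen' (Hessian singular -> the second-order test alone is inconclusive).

Compute the Hessian H = grad^2 f:
  H = [[-4, -1], [-1, -8]]
Verify stationarity: grad f(x*) = H x* + g = (0, 0).
Eigenvalues of H: -8.2361, -3.7639.
Both eigenvalues < 0, so H is negative definite -> x* is a strict local max.

max


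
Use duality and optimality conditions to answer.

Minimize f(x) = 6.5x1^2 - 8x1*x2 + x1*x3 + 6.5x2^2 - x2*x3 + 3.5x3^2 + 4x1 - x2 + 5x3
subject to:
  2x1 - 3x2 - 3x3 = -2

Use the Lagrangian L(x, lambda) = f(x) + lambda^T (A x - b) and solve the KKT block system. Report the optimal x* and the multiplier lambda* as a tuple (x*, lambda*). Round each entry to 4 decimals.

Form the Lagrangian:
  L(x, lambda) = (1/2) x^T Q x + c^T x + lambda^T (A x - b)
Stationarity (grad_x L = 0): Q x + c + A^T lambda = 0.
Primal feasibility: A x = b.

This gives the KKT block system:
  [ Q   A^T ] [ x     ]   [-c ]
  [ A    0  ] [ lambda ] = [ b ]

Solving the linear system:
  x*      = (-0.4598, 0.2156, 0.1445)
  lambda* = (1.7788)
  f(x*)   = 1.1128

x* = (-0.4598, 0.2156, 0.1445), lambda* = (1.7788)


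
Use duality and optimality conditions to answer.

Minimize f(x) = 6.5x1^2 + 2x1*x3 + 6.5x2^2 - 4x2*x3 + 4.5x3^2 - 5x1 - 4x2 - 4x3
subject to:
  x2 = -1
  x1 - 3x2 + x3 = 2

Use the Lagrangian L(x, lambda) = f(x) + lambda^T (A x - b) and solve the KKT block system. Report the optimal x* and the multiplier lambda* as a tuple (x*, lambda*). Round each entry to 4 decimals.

Form the Lagrangian:
  L(x, lambda) = (1/2) x^T Q x + c^T x + lambda^T (A x - b)
Stationarity (grad_x L = 0): Q x + c + A^T lambda = 0.
Primal feasibility: A x = b.

This gives the KKT block system:
  [ Q   A^T ] [ x     ]   [-c ]
  [ A    0  ] [ lambda ] = [ b ]

Solving the linear system:
  x*      = (-0.1111, -1, -0.8889)
  lambda* = (38.1111, 8.2222)
  f(x*)   = 14.8889

x* = (-0.1111, -1, -0.8889), lambda* = (38.1111, 8.2222)


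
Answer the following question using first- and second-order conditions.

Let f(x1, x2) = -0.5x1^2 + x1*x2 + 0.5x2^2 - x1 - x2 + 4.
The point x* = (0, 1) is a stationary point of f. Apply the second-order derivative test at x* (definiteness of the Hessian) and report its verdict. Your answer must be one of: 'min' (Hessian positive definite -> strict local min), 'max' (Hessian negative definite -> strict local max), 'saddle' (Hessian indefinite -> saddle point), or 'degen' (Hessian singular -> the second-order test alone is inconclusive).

Compute the Hessian H = grad^2 f:
  H = [[-1, 1], [1, 1]]
Verify stationarity: grad f(x*) = H x* + g = (0, 0).
Eigenvalues of H: -1.4142, 1.4142.
Eigenvalues have mixed signs, so H is indefinite -> x* is a saddle point.

saddle


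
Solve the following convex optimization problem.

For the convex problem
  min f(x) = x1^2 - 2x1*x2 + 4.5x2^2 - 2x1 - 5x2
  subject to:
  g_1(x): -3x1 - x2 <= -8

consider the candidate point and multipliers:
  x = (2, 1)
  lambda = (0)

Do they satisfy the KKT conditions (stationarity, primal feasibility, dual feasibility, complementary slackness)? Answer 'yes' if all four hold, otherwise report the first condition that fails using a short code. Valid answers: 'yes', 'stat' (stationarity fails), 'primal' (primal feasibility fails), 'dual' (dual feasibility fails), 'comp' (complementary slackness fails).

Gradient of f: grad f(x) = Q x + c = (0, 0)
Constraint values g_i(x) = a_i^T x - b_i:
  g_1((2, 1)) = 1
Stationarity residual: grad f(x) + sum_i lambda_i a_i = (0, 0)
  -> stationarity OK
Primal feasibility (all g_i <= 0): FAILS
Dual feasibility (all lambda_i >= 0): OK
Complementary slackness (lambda_i * g_i(x) = 0 for all i): OK

Verdict: the first failing condition is primal_feasibility -> primal.

primal


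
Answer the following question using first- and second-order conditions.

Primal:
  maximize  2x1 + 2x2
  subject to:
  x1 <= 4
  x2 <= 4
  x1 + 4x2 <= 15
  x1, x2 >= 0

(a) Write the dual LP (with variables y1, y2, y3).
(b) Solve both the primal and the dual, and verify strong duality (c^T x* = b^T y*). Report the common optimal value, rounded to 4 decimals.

The standard primal-dual pair for 'max c^T x s.t. A x <= b, x >= 0' is:
  Dual:  min b^T y  s.t.  A^T y >= c,  y >= 0.

So the dual LP is:
  minimize  4y1 + 4y2 + 15y3
  subject to:
    y1 + y3 >= 2
    y2 + 4y3 >= 2
    y1, y2, y3 >= 0

Solving the primal: x* = (4, 2.75).
  primal value c^T x* = 13.5.
Solving the dual: y* = (1.5, 0, 0.5).
  dual value b^T y* = 13.5.
Strong duality: c^T x* = b^T y*. Confirmed.

13.5


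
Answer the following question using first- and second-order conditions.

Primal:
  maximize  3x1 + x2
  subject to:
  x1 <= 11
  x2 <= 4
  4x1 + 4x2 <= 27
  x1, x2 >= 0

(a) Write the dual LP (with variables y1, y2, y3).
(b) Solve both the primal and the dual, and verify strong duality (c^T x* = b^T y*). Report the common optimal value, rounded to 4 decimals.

The standard primal-dual pair for 'max c^T x s.t. A x <= b, x >= 0' is:
  Dual:  min b^T y  s.t.  A^T y >= c,  y >= 0.

So the dual LP is:
  minimize  11y1 + 4y2 + 27y3
  subject to:
    y1 + 4y3 >= 3
    y2 + 4y3 >= 1
    y1, y2, y3 >= 0

Solving the primal: x* = (6.75, 0).
  primal value c^T x* = 20.25.
Solving the dual: y* = (0, 0, 0.75).
  dual value b^T y* = 20.25.
Strong duality: c^T x* = b^T y*. Confirmed.

20.25


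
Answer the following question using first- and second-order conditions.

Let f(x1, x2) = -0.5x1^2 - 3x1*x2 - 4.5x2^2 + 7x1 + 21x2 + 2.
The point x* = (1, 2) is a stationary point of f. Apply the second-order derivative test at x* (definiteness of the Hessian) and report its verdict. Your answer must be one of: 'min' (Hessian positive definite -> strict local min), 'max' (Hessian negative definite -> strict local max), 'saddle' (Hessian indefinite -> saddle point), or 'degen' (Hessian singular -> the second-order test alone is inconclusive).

Compute the Hessian H = grad^2 f:
  H = [[-1, -3], [-3, -9]]
Verify stationarity: grad f(x*) = H x* + g = (0, 0).
Eigenvalues of H: -10, 0.
H has a zero eigenvalue (singular; negative semidefinite but not definite), so H is neither positive definite, negative definite, nor indefinite. The second-order test alone is inconclusive -> degen.
(Indeed, f is constant along the null direction of H through x*, so x* is not a strict local extremum.)

degen


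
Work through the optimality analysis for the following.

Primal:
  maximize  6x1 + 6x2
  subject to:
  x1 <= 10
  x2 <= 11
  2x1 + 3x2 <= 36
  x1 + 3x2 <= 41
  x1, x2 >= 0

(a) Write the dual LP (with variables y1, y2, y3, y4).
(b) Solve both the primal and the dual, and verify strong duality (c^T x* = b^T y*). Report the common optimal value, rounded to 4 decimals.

The standard primal-dual pair for 'max c^T x s.t. A x <= b, x >= 0' is:
  Dual:  min b^T y  s.t.  A^T y >= c,  y >= 0.

So the dual LP is:
  minimize  10y1 + 11y2 + 36y3 + 41y4
  subject to:
    y1 + 2y3 + y4 >= 6
    y2 + 3y3 + 3y4 >= 6
    y1, y2, y3, y4 >= 0

Solving the primal: x* = (10, 5.3333).
  primal value c^T x* = 92.
Solving the dual: y* = (2, 0, 2, 0).
  dual value b^T y* = 92.
Strong duality: c^T x* = b^T y*. Confirmed.

92


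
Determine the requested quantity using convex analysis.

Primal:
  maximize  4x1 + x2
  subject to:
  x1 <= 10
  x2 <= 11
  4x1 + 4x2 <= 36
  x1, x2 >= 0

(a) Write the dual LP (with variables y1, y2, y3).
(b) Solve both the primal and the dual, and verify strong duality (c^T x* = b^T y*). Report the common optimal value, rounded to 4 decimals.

The standard primal-dual pair for 'max c^T x s.t. A x <= b, x >= 0' is:
  Dual:  min b^T y  s.t.  A^T y >= c,  y >= 0.

So the dual LP is:
  minimize  10y1 + 11y2 + 36y3
  subject to:
    y1 + 4y3 >= 4
    y2 + 4y3 >= 1
    y1, y2, y3 >= 0

Solving the primal: x* = (9, 0).
  primal value c^T x* = 36.
Solving the dual: y* = (0, 0, 1).
  dual value b^T y* = 36.
Strong duality: c^T x* = b^T y*. Confirmed.

36


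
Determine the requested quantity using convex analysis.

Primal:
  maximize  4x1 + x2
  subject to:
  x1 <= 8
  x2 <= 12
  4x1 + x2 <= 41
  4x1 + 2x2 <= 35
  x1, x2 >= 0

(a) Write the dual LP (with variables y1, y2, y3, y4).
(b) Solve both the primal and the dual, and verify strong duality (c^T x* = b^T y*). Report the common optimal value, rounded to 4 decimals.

The standard primal-dual pair for 'max c^T x s.t. A x <= b, x >= 0' is:
  Dual:  min b^T y  s.t.  A^T y >= c,  y >= 0.

So the dual LP is:
  minimize  8y1 + 12y2 + 41y3 + 35y4
  subject to:
    y1 + 4y3 + 4y4 >= 4
    y2 + y3 + 2y4 >= 1
    y1, y2, y3, y4 >= 0

Solving the primal: x* = (8, 1.5).
  primal value c^T x* = 33.5.
Solving the dual: y* = (2, 0, 0, 0.5).
  dual value b^T y* = 33.5.
Strong duality: c^T x* = b^T y*. Confirmed.

33.5


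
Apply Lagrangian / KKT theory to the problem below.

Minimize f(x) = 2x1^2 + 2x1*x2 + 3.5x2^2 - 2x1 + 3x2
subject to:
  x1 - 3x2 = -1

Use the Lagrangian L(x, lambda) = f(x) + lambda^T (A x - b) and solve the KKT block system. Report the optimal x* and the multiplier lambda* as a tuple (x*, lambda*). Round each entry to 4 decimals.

Form the Lagrangian:
  L(x, lambda) = (1/2) x^T Q x + c^T x + lambda^T (A x - b)
Stationarity (grad_x L = 0): Q x + c + A^T lambda = 0.
Primal feasibility: A x = b.

This gives the KKT block system:
  [ Q   A^T ] [ x     ]   [-c ]
  [ A    0  ] [ lambda ] = [ b ]

Solving the linear system:
  x*      = (-0.0727, 0.3091)
  lambda* = (1.6727)
  f(x*)   = 1.3727

x* = (-0.0727, 0.3091), lambda* = (1.6727)


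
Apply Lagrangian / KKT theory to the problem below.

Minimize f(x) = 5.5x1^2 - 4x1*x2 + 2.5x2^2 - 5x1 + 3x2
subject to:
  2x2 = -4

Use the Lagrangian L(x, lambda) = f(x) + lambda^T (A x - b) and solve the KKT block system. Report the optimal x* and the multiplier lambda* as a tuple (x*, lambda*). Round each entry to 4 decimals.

Form the Lagrangian:
  L(x, lambda) = (1/2) x^T Q x + c^T x + lambda^T (A x - b)
Stationarity (grad_x L = 0): Q x + c + A^T lambda = 0.
Primal feasibility: A x = b.

This gives the KKT block system:
  [ Q   A^T ] [ x     ]   [-c ]
  [ A    0  ] [ lambda ] = [ b ]

Solving the linear system:
  x*      = (-0.2727, -2)
  lambda* = (2.9545)
  f(x*)   = 3.5909

x* = (-0.2727, -2), lambda* = (2.9545)


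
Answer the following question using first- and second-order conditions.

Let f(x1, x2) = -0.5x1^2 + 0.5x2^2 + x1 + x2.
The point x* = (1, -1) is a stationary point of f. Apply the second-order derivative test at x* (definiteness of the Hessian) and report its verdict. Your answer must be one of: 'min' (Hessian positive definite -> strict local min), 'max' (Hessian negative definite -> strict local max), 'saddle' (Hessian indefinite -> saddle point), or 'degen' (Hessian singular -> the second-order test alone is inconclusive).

Compute the Hessian H = grad^2 f:
  H = [[-1, 0], [0, 1]]
Verify stationarity: grad f(x*) = H x* + g = (0, 0).
Eigenvalues of H: -1, 1.
Eigenvalues have mixed signs, so H is indefinite -> x* is a saddle point.

saddle


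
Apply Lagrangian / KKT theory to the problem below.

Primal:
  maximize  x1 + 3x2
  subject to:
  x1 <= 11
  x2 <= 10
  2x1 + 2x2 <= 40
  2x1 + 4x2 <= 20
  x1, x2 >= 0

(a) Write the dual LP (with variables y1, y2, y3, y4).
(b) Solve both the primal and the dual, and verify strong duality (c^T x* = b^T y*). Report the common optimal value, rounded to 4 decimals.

The standard primal-dual pair for 'max c^T x s.t. A x <= b, x >= 0' is:
  Dual:  min b^T y  s.t.  A^T y >= c,  y >= 0.

So the dual LP is:
  minimize  11y1 + 10y2 + 40y3 + 20y4
  subject to:
    y1 + 2y3 + 2y4 >= 1
    y2 + 2y3 + 4y4 >= 3
    y1, y2, y3, y4 >= 0

Solving the primal: x* = (0, 5).
  primal value c^T x* = 15.
Solving the dual: y* = (0, 0, 0, 0.75).
  dual value b^T y* = 15.
Strong duality: c^T x* = b^T y*. Confirmed.

15


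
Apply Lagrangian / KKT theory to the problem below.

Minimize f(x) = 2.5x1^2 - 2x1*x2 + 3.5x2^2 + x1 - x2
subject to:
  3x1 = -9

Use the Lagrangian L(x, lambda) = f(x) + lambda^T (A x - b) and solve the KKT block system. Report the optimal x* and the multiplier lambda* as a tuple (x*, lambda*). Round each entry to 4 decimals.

Form the Lagrangian:
  L(x, lambda) = (1/2) x^T Q x + c^T x + lambda^T (A x - b)
Stationarity (grad_x L = 0): Q x + c + A^T lambda = 0.
Primal feasibility: A x = b.

This gives the KKT block system:
  [ Q   A^T ] [ x     ]   [-c ]
  [ A    0  ] [ lambda ] = [ b ]

Solving the linear system:
  x*      = (-3, -0.7143)
  lambda* = (4.1905)
  f(x*)   = 17.7143

x* = (-3, -0.7143), lambda* = (4.1905)


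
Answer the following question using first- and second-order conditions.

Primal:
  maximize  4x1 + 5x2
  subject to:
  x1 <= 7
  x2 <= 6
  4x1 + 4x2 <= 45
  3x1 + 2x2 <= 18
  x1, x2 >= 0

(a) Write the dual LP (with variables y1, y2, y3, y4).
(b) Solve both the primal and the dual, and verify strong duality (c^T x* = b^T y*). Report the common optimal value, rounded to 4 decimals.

The standard primal-dual pair for 'max c^T x s.t. A x <= b, x >= 0' is:
  Dual:  min b^T y  s.t.  A^T y >= c,  y >= 0.

So the dual LP is:
  minimize  7y1 + 6y2 + 45y3 + 18y4
  subject to:
    y1 + 4y3 + 3y4 >= 4
    y2 + 4y3 + 2y4 >= 5
    y1, y2, y3, y4 >= 0

Solving the primal: x* = (2, 6).
  primal value c^T x* = 38.
Solving the dual: y* = (0, 2.3333, 0, 1.3333).
  dual value b^T y* = 38.
Strong duality: c^T x* = b^T y*. Confirmed.

38


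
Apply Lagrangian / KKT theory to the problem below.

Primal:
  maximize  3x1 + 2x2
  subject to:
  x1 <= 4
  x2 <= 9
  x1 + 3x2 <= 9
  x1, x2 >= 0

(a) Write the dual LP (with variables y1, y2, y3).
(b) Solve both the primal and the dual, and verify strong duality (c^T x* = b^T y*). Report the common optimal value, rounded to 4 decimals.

The standard primal-dual pair for 'max c^T x s.t. A x <= b, x >= 0' is:
  Dual:  min b^T y  s.t.  A^T y >= c,  y >= 0.

So the dual LP is:
  minimize  4y1 + 9y2 + 9y3
  subject to:
    y1 + y3 >= 3
    y2 + 3y3 >= 2
    y1, y2, y3 >= 0

Solving the primal: x* = (4, 1.6667).
  primal value c^T x* = 15.3333.
Solving the dual: y* = (2.3333, 0, 0.6667).
  dual value b^T y* = 15.3333.
Strong duality: c^T x* = b^T y*. Confirmed.

15.3333


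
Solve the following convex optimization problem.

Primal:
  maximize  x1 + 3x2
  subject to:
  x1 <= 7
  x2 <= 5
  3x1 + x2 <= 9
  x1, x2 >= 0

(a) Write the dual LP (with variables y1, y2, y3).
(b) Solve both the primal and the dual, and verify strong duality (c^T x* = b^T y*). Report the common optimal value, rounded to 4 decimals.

The standard primal-dual pair for 'max c^T x s.t. A x <= b, x >= 0' is:
  Dual:  min b^T y  s.t.  A^T y >= c,  y >= 0.

So the dual LP is:
  minimize  7y1 + 5y2 + 9y3
  subject to:
    y1 + 3y3 >= 1
    y2 + y3 >= 3
    y1, y2, y3 >= 0

Solving the primal: x* = (1.3333, 5).
  primal value c^T x* = 16.3333.
Solving the dual: y* = (0, 2.6667, 0.3333).
  dual value b^T y* = 16.3333.
Strong duality: c^T x* = b^T y*. Confirmed.

16.3333


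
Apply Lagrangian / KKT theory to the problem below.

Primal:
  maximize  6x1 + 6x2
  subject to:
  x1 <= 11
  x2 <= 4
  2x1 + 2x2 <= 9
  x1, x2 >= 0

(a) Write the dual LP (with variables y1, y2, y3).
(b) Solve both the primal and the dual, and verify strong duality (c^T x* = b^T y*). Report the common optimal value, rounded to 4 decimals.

The standard primal-dual pair for 'max c^T x s.t. A x <= b, x >= 0' is:
  Dual:  min b^T y  s.t.  A^T y >= c,  y >= 0.

So the dual LP is:
  minimize  11y1 + 4y2 + 9y3
  subject to:
    y1 + 2y3 >= 6
    y2 + 2y3 >= 6
    y1, y2, y3 >= 0

Solving the primal: x* = (4.5, 0).
  primal value c^T x* = 27.
Solving the dual: y* = (0, 0, 3).
  dual value b^T y* = 27.
Strong duality: c^T x* = b^T y*. Confirmed.

27


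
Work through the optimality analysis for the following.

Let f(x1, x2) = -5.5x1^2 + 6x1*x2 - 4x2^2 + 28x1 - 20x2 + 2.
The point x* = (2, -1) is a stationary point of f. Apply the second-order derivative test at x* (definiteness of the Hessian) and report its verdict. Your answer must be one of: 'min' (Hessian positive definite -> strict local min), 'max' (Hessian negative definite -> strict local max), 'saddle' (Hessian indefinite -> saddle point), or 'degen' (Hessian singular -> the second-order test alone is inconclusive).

Compute the Hessian H = grad^2 f:
  H = [[-11, 6], [6, -8]]
Verify stationarity: grad f(x*) = H x* + g = (0, 0).
Eigenvalues of H: -15.6847, -3.3153.
Both eigenvalues < 0, so H is negative definite -> x* is a strict local max.

max


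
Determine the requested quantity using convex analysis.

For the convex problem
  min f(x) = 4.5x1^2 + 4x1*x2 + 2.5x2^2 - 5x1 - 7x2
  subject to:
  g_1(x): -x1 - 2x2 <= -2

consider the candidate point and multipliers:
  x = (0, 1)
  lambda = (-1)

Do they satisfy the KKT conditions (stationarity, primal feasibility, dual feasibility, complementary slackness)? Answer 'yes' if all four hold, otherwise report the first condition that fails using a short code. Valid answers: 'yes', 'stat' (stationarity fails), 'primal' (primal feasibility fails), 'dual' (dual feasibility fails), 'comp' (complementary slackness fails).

Gradient of f: grad f(x) = Q x + c = (-1, -2)
Constraint values g_i(x) = a_i^T x - b_i:
  g_1((0, 1)) = 0
Stationarity residual: grad f(x) + sum_i lambda_i a_i = (0, 0)
  -> stationarity OK
Primal feasibility (all g_i <= 0): OK
Dual feasibility (all lambda_i >= 0): FAILS
Complementary slackness (lambda_i * g_i(x) = 0 for all i): OK

Verdict: the first failing condition is dual_feasibility -> dual.

dual


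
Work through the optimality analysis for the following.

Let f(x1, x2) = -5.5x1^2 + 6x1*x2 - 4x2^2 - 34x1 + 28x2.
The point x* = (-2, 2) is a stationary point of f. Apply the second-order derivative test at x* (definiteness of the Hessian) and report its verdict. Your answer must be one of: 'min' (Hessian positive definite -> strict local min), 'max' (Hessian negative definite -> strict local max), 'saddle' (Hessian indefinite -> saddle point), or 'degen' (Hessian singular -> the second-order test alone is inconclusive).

Compute the Hessian H = grad^2 f:
  H = [[-11, 6], [6, -8]]
Verify stationarity: grad f(x*) = H x* + g = (0, 0).
Eigenvalues of H: -15.6847, -3.3153.
Both eigenvalues < 0, so H is negative definite -> x* is a strict local max.

max


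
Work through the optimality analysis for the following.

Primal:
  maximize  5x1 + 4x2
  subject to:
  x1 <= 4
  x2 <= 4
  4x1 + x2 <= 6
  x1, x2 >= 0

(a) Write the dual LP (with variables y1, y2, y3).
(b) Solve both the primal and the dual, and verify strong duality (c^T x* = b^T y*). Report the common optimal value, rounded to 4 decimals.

The standard primal-dual pair for 'max c^T x s.t. A x <= b, x >= 0' is:
  Dual:  min b^T y  s.t.  A^T y >= c,  y >= 0.

So the dual LP is:
  minimize  4y1 + 4y2 + 6y3
  subject to:
    y1 + 4y3 >= 5
    y2 + y3 >= 4
    y1, y2, y3 >= 0

Solving the primal: x* = (0.5, 4).
  primal value c^T x* = 18.5.
Solving the dual: y* = (0, 2.75, 1.25).
  dual value b^T y* = 18.5.
Strong duality: c^T x* = b^T y*. Confirmed.

18.5


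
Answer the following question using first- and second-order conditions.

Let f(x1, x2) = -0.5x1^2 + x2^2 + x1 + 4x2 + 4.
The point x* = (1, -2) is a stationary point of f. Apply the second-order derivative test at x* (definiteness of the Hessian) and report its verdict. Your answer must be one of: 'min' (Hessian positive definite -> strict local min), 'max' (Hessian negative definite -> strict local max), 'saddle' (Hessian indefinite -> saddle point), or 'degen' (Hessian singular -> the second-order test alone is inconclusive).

Compute the Hessian H = grad^2 f:
  H = [[-1, 0], [0, 2]]
Verify stationarity: grad f(x*) = H x* + g = (0, 0).
Eigenvalues of H: -1, 2.
Eigenvalues have mixed signs, so H is indefinite -> x* is a saddle point.

saddle


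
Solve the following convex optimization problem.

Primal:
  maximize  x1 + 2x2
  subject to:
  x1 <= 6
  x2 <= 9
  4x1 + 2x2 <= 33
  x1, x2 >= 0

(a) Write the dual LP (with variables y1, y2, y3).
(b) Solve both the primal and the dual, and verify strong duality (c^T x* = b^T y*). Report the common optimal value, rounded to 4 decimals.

The standard primal-dual pair for 'max c^T x s.t. A x <= b, x >= 0' is:
  Dual:  min b^T y  s.t.  A^T y >= c,  y >= 0.

So the dual LP is:
  minimize  6y1 + 9y2 + 33y3
  subject to:
    y1 + 4y3 >= 1
    y2 + 2y3 >= 2
    y1, y2, y3 >= 0

Solving the primal: x* = (3.75, 9).
  primal value c^T x* = 21.75.
Solving the dual: y* = (0, 1.5, 0.25).
  dual value b^T y* = 21.75.
Strong duality: c^T x* = b^T y*. Confirmed.

21.75


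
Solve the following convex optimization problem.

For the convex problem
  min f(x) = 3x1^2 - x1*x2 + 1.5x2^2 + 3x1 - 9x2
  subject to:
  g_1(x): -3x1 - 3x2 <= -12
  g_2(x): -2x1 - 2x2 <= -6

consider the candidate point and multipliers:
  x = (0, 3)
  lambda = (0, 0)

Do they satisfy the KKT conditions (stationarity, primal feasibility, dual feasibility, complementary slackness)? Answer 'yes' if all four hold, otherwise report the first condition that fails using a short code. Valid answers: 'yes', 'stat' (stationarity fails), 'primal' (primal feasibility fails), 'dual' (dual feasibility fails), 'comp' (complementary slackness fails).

Gradient of f: grad f(x) = Q x + c = (0, 0)
Constraint values g_i(x) = a_i^T x - b_i:
  g_1((0, 3)) = 3
  g_2((0, 3)) = 0
Stationarity residual: grad f(x) + sum_i lambda_i a_i = (0, 0)
  -> stationarity OK
Primal feasibility (all g_i <= 0): FAILS
Dual feasibility (all lambda_i >= 0): OK
Complementary slackness (lambda_i * g_i(x) = 0 for all i): OK

Verdict: the first failing condition is primal_feasibility -> primal.

primal


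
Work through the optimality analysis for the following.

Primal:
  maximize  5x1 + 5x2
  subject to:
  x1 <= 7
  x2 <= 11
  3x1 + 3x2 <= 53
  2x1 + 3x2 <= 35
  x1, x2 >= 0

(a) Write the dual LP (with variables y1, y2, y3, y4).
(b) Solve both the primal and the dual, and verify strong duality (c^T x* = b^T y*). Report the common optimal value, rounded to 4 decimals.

The standard primal-dual pair for 'max c^T x s.t. A x <= b, x >= 0' is:
  Dual:  min b^T y  s.t.  A^T y >= c,  y >= 0.

So the dual LP is:
  minimize  7y1 + 11y2 + 53y3 + 35y4
  subject to:
    y1 + 3y3 + 2y4 >= 5
    y2 + 3y3 + 3y4 >= 5
    y1, y2, y3, y4 >= 0

Solving the primal: x* = (7, 7).
  primal value c^T x* = 70.
Solving the dual: y* = (1.6667, 0, 0, 1.6667).
  dual value b^T y* = 70.
Strong duality: c^T x* = b^T y*. Confirmed.

70


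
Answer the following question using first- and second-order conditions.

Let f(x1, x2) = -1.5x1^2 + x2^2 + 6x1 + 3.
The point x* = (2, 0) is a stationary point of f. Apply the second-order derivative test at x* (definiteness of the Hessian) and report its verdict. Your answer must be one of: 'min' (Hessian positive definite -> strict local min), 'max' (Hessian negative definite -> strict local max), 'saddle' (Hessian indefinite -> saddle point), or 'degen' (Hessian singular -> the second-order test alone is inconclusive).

Compute the Hessian H = grad^2 f:
  H = [[-3, 0], [0, 2]]
Verify stationarity: grad f(x*) = H x* + g = (0, 0).
Eigenvalues of H: -3, 2.
Eigenvalues have mixed signs, so H is indefinite -> x* is a saddle point.

saddle


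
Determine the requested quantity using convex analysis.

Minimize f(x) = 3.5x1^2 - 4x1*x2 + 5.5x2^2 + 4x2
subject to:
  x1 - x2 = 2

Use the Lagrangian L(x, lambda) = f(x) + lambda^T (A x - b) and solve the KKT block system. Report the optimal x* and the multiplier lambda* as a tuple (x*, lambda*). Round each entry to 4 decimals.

Form the Lagrangian:
  L(x, lambda) = (1/2) x^T Q x + c^T x + lambda^T (A x - b)
Stationarity (grad_x L = 0): Q x + c + A^T lambda = 0.
Primal feasibility: A x = b.

This gives the KKT block system:
  [ Q   A^T ] [ x     ]   [-c ]
  [ A    0  ] [ lambda ] = [ b ]

Solving the linear system:
  x*      = (1, -1)
  lambda* = (-11)
  f(x*)   = 9

x* = (1, -1), lambda* = (-11)


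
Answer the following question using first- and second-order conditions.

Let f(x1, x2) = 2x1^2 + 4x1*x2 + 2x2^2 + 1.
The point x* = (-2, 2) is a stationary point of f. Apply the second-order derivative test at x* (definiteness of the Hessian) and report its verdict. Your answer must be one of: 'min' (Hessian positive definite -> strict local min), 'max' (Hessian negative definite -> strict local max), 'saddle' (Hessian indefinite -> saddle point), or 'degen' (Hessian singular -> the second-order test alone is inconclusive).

Compute the Hessian H = grad^2 f:
  H = [[4, 4], [4, 4]]
Verify stationarity: grad f(x*) = H x* + g = (0, 0).
Eigenvalues of H: 0, 8.
H has a zero eigenvalue (singular; positive semidefinite but not definite), so H is neither positive definite, negative definite, nor indefinite. The second-order test alone is inconclusive -> degen.
(Indeed, f is constant along the null direction of H through x*, so x* is not a strict local extremum.)

degen


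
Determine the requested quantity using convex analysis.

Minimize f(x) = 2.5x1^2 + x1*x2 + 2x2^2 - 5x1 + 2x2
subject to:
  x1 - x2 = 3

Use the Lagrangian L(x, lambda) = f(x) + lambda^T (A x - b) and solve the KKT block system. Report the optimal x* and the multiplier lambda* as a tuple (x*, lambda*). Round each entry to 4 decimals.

Form the Lagrangian:
  L(x, lambda) = (1/2) x^T Q x + c^T x + lambda^T (A x - b)
Stationarity (grad_x L = 0): Q x + c + A^T lambda = 0.
Primal feasibility: A x = b.

This gives the KKT block system:
  [ Q   A^T ] [ x     ]   [-c ]
  [ A    0  ] [ lambda ] = [ b ]

Solving the linear system:
  x*      = (1.6364, -1.3636)
  lambda* = (-1.8182)
  f(x*)   = -2.7273

x* = (1.6364, -1.3636), lambda* = (-1.8182)


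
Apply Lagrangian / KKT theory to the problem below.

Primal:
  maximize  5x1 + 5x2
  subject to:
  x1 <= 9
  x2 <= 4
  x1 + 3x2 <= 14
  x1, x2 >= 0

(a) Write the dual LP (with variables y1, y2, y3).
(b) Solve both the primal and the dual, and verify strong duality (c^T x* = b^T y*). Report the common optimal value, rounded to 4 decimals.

The standard primal-dual pair for 'max c^T x s.t. A x <= b, x >= 0' is:
  Dual:  min b^T y  s.t.  A^T y >= c,  y >= 0.

So the dual LP is:
  minimize  9y1 + 4y2 + 14y3
  subject to:
    y1 + y3 >= 5
    y2 + 3y3 >= 5
    y1, y2, y3 >= 0

Solving the primal: x* = (9, 1.6667).
  primal value c^T x* = 53.3333.
Solving the dual: y* = (3.3333, 0, 1.6667).
  dual value b^T y* = 53.3333.
Strong duality: c^T x* = b^T y*. Confirmed.

53.3333


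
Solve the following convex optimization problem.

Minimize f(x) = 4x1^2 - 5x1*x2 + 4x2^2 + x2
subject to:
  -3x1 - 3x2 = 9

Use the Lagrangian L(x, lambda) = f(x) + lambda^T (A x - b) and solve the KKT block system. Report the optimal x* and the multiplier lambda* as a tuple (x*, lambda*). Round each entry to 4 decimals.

Form the Lagrangian:
  L(x, lambda) = (1/2) x^T Q x + c^T x + lambda^T (A x - b)
Stationarity (grad_x L = 0): Q x + c + A^T lambda = 0.
Primal feasibility: A x = b.

This gives the KKT block system:
  [ Q   A^T ] [ x     ]   [-c ]
  [ A    0  ] [ lambda ] = [ b ]

Solving the linear system:
  x*      = (-1.4615, -1.5385)
  lambda* = (-1.3333)
  f(x*)   = 5.2308

x* = (-1.4615, -1.5385), lambda* = (-1.3333)


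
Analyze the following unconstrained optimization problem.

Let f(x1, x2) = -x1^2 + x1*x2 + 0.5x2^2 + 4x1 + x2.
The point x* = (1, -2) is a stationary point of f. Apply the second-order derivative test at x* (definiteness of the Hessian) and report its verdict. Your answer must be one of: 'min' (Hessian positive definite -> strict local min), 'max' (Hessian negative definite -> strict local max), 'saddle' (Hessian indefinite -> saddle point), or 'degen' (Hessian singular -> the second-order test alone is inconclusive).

Compute the Hessian H = grad^2 f:
  H = [[-2, 1], [1, 1]]
Verify stationarity: grad f(x*) = H x* + g = (0, 0).
Eigenvalues of H: -2.3028, 1.3028.
Eigenvalues have mixed signs, so H is indefinite -> x* is a saddle point.

saddle


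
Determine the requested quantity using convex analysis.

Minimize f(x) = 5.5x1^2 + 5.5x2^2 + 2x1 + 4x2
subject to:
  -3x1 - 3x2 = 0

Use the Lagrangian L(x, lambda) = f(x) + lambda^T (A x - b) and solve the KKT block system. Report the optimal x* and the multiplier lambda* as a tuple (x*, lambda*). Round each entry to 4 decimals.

Form the Lagrangian:
  L(x, lambda) = (1/2) x^T Q x + c^T x + lambda^T (A x - b)
Stationarity (grad_x L = 0): Q x + c + A^T lambda = 0.
Primal feasibility: A x = b.

This gives the KKT block system:
  [ Q   A^T ] [ x     ]   [-c ]
  [ A    0  ] [ lambda ] = [ b ]

Solving the linear system:
  x*      = (0.0909, -0.0909)
  lambda* = (1)
  f(x*)   = -0.0909

x* = (0.0909, -0.0909), lambda* = (1)
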